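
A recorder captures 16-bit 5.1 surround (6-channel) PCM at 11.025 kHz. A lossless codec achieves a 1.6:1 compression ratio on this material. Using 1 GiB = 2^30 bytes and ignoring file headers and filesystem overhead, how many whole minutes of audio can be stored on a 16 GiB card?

Uncompressed byte rate = 11,025 × 2 × 6 = 132,300 bytes/s.
After 1.6:1 compression, effective rate ≈ 82687.5 bytes/s.
Capacity = 16 × 1,073,741,824 = 17,179,869,184 bytes.
17,179,869,184 / effective rate ≈ 207768.64 s → 3,462 minutes.

3,462 minutes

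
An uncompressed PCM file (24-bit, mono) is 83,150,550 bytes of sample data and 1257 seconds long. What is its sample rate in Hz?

Bytes = sample_rate × seconds × bytes_per_sample × channels.
sample_rate = 83,150,550 / (1,257 × 3 × 1) = 83,150,550 / 3,771 = 22,050 Hz.

22,050 Hz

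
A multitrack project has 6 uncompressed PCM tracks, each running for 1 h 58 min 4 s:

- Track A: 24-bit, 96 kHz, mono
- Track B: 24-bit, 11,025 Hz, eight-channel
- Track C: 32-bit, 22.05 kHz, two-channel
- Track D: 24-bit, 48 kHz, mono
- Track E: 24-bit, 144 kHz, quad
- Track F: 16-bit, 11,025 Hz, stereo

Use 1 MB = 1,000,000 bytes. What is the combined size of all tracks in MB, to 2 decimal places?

18737.89 MB

1 h 58 min 4 s = 7,084 s.
Track A: 96,000 × 7,084 × 3 × 1 = 2,040,192,000 bytes.
Track B: 11,025 × 7,084 × 3 × 8 = 1,874,426,400 bytes.
Track C: 22,050 × 7,084 × 4 × 2 = 1,249,617,600 bytes.
Track D: 48,000 × 7,084 × 3 × 1 = 1,020,096,000 bytes.
Track E: 144,000 × 7,084 × 3 × 4 = 12,241,152,000 bytes.
Track F: 11,025 × 7,084 × 2 × 2 = 312,404,400 bytes.
Total = 18,737,888,400 bytes = 18737.89 MB.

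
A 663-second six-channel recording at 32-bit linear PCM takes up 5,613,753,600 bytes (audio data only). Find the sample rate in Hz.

352,800 Hz

Bytes = sample_rate × seconds × bytes_per_sample × channels.
sample_rate = 5,613,753,600 / (663 × 4 × 6) = 5,613,753,600 / 15,912 = 352,800 Hz.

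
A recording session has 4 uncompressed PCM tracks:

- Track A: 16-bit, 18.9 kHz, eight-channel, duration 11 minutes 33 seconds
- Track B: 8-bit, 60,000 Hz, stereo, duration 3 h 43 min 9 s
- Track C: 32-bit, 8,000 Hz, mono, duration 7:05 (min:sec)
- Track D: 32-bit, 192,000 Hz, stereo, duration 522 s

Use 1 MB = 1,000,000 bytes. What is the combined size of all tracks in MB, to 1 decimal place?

2631.6 MB

Track A: 11 minutes 33 seconds = 693 s; 18,900 × 693 × 2 × 8 = 209,563,200 bytes.
Track B: 3 h 43 min 9 s = 13,389 s; 60,000 × 13,389 × 1 × 2 = 1,606,680,000 bytes.
Track C: 7:05 (min:sec) = 425 s; 8,000 × 425 × 4 × 1 = 13,600,000 bytes.
Track D: 192,000 × 522 × 4 × 2 = 801,792,000 bytes.
Total = 2,631,635,200 bytes = 2631.6 MB.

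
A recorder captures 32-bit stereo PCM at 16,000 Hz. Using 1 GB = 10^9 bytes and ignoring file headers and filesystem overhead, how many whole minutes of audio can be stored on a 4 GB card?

520 minutes

Uncompressed byte rate = 16,000 × 4 × 2 = 128,000 bytes/s.
Capacity = 4 × 1,000,000,000 = 4,000,000,000 bytes.
4,000,000,000 / 128,000 ≈ 31250 s → 520 minutes.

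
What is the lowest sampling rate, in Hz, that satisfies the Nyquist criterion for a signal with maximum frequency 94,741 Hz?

Minimum sample rate = 2 × 94,741 Hz = 189,482 Hz.

189,482 Hz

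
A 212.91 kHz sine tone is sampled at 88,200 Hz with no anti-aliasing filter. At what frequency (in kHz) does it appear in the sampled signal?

Nyquist = 88,200/2 = 44,100 Hz; 212,910 Hz exceeds it.
Alias = |212,910 − 2×88,200| = |212,910 − 176,400| = 36,510 Hz = 36.51 kHz.

36.51 kHz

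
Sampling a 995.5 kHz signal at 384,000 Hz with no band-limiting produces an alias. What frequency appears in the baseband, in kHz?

Nyquist = 384,000/2 = 192,000 Hz; 995,500 Hz exceeds it.
Alias = |995,500 − 3×384,000| = |995,500 − 1,152,000| = 156,500 Hz = 156.5 kHz.

156.5 kHz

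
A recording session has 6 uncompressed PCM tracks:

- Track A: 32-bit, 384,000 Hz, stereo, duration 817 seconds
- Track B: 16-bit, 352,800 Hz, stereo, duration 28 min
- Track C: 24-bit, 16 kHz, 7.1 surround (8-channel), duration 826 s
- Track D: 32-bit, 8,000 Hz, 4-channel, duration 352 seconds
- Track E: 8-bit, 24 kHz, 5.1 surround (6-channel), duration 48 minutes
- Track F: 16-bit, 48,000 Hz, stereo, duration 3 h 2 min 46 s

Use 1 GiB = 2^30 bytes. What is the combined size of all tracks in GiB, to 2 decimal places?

7.23 GiB

Track A: 384,000 × 817 × 4 × 2 = 2,509,824,000 bytes.
Track B: 28 min = 1,680 s; 352,800 × 1,680 × 2 × 2 = 2,370,816,000 bytes.
Track C: 16,000 × 826 × 3 × 8 = 317,184,000 bytes.
Track D: 8,000 × 352 × 4 × 4 = 45,056,000 bytes.
Track E: 48 minutes = 2,880 s; 24,000 × 2,880 × 1 × 6 = 414,720,000 bytes.
Track F: 3 h 2 min 46 s = 10,966 s; 48,000 × 10,966 × 2 × 2 = 2,105,472,000 bytes.
Total = 7,763,072,000 bytes = 7.23 GiB.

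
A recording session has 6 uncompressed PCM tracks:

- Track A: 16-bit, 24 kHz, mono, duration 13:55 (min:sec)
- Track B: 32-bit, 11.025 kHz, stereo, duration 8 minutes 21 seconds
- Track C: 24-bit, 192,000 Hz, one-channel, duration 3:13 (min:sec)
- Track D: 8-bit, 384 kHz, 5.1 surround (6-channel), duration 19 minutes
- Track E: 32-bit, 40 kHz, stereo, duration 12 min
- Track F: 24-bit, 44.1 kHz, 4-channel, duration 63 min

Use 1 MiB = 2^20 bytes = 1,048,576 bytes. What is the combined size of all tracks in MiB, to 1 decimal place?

Track A: 13:55 (min:sec) = 835 s; 24,000 × 835 × 2 × 1 = 40,080,000 bytes.
Track B: 8 minutes 21 seconds = 501 s; 11,025 × 501 × 4 × 2 = 44,188,200 bytes.
Track C: 3:13 (min:sec) = 193 s; 192,000 × 193 × 3 × 1 = 111,168,000 bytes.
Track D: 19 minutes = 1,140 s; 384,000 × 1,140 × 1 × 6 = 2,626,560,000 bytes.
Track E: 12 min = 720 s; 40,000 × 720 × 4 × 2 = 230,400,000 bytes.
Track F: 63 min = 3,780 s; 44,100 × 3,780 × 3 × 4 = 2,000,376,000 bytes.
Total = 5,052,772,200 bytes = 4818.7 MiB.

4818.7 MiB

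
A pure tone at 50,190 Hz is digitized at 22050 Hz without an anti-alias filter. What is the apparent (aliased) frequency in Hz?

Nyquist = 22,050/2 = 11,025 Hz; 50,190 Hz exceeds it.
Alias = |50,190 − 2×22,050| = |50,190 − 44,100| = 6,090 Hz.

6,090 Hz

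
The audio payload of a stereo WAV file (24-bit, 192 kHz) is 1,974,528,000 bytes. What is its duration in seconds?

Byte rate = 192,000 × 3 × 2 = 1,152,000 bytes/s.
Duration = 1,974,528,000 / 1,152,000 = 1,714 s.

1,714 seconds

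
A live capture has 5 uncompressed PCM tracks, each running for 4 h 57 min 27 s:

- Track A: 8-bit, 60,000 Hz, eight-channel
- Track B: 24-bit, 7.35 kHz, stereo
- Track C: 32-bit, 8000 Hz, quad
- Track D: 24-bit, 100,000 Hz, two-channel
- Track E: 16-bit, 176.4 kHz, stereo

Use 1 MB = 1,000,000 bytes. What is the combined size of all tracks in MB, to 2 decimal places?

4 h 57 min 27 s = 17,847 s.
Track A: 60,000 × 17,847 × 1 × 8 = 8,566,560,000 bytes.
Track B: 7,350 × 17,847 × 3 × 2 = 787,052,700 bytes.
Track C: 8,000 × 17,847 × 4 × 4 = 2,284,416,000 bytes.
Track D: 100,000 × 17,847 × 3 × 2 = 10,708,200,000 bytes.
Track E: 176,400 × 17,847 × 2 × 2 = 12,592,843,200 bytes.
Total = 34,939,071,900 bytes = 34939.07 MB.

34939.07 MB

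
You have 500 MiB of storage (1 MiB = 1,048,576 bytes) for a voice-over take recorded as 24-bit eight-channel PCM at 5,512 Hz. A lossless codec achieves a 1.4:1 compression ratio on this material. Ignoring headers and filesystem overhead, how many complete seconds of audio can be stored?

5,548 seconds

Uncompressed byte rate = 5,512 × 3 × 8 = 132,288 bytes/s.
After 1.4:1 compression, effective rate ≈ 94491.43 bytes/s.
Capacity = 500 × 1,048,576 = 524,288,000 bytes.
524,288,000 / effective rate ≈ 5548.52 s → 5,548 seconds.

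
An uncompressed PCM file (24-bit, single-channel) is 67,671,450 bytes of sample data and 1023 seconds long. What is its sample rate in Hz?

22,050 Hz

Bytes = sample_rate × seconds × bytes_per_sample × channels.
sample_rate = 67,671,450 / (1,023 × 3 × 1) = 67,671,450 / 3,069 = 22,050 Hz.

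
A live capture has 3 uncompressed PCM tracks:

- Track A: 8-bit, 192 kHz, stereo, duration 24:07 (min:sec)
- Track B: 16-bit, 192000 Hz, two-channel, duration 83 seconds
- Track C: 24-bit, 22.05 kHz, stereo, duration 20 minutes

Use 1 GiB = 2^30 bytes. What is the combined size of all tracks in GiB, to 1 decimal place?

Track A: 24:07 (min:sec) = 1,447 s; 192,000 × 1,447 × 1 × 2 = 555,648,000 bytes.
Track B: 192,000 × 83 × 2 × 2 = 63,744,000 bytes.
Track C: 20 minutes = 1,200 s; 22,050 × 1,200 × 3 × 2 = 158,760,000 bytes.
Total = 778,152,000 bytes = 0.7 GiB.

0.7 GiB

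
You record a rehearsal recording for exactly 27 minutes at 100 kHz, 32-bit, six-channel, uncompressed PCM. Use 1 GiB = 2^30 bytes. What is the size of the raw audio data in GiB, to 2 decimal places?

Duration = exactly 27 minutes = 1,620 s.
Bytes = 100,000 samples/s × 1,620 s × 4 bytes/sample × 6 ch = 3,888,000,000 bytes.
3,888,000,000 / 1,073,741,824 = 3.62 GiB.

3.62 GiB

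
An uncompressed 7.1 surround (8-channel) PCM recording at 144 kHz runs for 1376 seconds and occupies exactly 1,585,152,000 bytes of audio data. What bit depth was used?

Bytes per sample = 1,585,152,000 / (144,000 × 1,376 × 8) = 1,585,152,000 / 1,585,152,000 = 1.
Bit depth = 1 × 8 = 8 bits.

8 bits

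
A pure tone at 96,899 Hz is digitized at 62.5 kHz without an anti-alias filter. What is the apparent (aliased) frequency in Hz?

Nyquist = 62,500/2 = 31,250 Hz; 96,899 Hz exceeds it.
Alias = |96,899 − 2×62,500| = |96,899 − 125,000| = 28,101 Hz.

28,101 Hz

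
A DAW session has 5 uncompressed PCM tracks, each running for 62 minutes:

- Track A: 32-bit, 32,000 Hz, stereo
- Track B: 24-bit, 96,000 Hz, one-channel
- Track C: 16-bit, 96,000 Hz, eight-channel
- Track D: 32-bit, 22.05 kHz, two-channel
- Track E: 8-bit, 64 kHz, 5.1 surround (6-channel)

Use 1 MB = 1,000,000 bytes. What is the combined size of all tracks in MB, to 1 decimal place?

9822.3 MB

62 minutes = 3,720 s.
Track A: 32,000 × 3,720 × 4 × 2 = 952,320,000 bytes.
Track B: 96,000 × 3,720 × 3 × 1 = 1,071,360,000 bytes.
Track C: 96,000 × 3,720 × 2 × 8 = 5,713,920,000 bytes.
Track D: 22,050 × 3,720 × 4 × 2 = 656,208,000 bytes.
Track E: 64,000 × 3,720 × 1 × 6 = 1,428,480,000 bytes.
Total = 9,822,288,000 bytes = 9822.3 MB.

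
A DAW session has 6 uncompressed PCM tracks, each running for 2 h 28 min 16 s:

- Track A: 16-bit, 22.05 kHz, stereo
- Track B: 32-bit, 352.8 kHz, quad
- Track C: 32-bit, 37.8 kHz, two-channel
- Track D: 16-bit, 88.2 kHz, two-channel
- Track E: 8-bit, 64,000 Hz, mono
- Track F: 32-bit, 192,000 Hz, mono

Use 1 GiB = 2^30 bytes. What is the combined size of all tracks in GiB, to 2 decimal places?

2 h 28 min 16 s = 8,896 s.
Track A: 22,050 × 8,896 × 2 × 2 = 784,627,200 bytes.
Track B: 352,800 × 8,896 × 4 × 4 = 50,216,140,800 bytes.
Track C: 37,800 × 8,896 × 4 × 2 = 2,690,150,400 bytes.
Track D: 88,200 × 8,896 × 2 × 2 = 3,138,508,800 bytes.
Track E: 64,000 × 8,896 × 1 × 1 = 569,344,000 bytes.
Track F: 192,000 × 8,896 × 4 × 1 = 6,832,128,000 bytes.
Total = 64,230,899,200 bytes = 59.82 GiB.

59.82 GiB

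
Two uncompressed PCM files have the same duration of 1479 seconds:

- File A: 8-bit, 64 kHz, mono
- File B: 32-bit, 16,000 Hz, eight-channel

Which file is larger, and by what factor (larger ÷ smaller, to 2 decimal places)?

File B, by a factor of 8.00

File A: 64,000 × 1 × 1 = 64,000 bytes/s.
File B: 16,000 × 4 × 8 = 512,000 bytes/s.
File B is larger; ratio = 757,248,000 / 94,656,000 = 8.00.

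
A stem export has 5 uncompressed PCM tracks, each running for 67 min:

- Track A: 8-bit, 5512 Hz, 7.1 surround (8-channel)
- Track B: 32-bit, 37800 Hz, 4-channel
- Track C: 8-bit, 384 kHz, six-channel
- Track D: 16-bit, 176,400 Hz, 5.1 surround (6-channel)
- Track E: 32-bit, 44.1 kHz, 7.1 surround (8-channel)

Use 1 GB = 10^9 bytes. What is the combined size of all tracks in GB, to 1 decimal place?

67 min = 4,020 s.
Track A: 5,512 × 4,020 × 1 × 8 = 177,265,920 bytes.
Track B: 37,800 × 4,020 × 4 × 4 = 2,431,296,000 bytes.
Track C: 384,000 × 4,020 × 1 × 6 = 9,262,080,000 bytes.
Track D: 176,400 × 4,020 × 2 × 6 = 8,509,536,000 bytes.
Track E: 44,100 × 4,020 × 4 × 8 = 5,673,024,000 bytes.
Total = 26,053,201,920 bytes = 26.1 GB.

26.1 GB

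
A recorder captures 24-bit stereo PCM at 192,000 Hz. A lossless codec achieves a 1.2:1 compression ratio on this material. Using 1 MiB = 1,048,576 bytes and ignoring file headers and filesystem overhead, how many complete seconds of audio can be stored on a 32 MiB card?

Uncompressed byte rate = 192,000 × 3 × 2 = 1,152,000 bytes/s.
After 1.2:1 compression, effective rate ≈ 960000 bytes/s.
Capacity = 32 × 1,048,576 = 33,554,432 bytes.
33,554,432 / effective rate ≈ 34.95 s → 34 seconds.

34 seconds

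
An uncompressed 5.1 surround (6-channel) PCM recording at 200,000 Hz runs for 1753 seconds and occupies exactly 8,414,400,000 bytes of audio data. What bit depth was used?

Bytes per sample = 8,414,400,000 / (200,000 × 1,753 × 6) = 8,414,400,000 / 2,103,600,000 = 4.
Bit depth = 4 × 8 = 32 bits.

32 bits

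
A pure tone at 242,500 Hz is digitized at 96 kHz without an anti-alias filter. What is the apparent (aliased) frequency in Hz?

45,500 Hz

Nyquist = 96,000/2 = 48,000 Hz; 242,500 Hz exceeds it.
Alias = |242,500 − 3×96,000| = |242,500 − 288,000| = 45,500 Hz.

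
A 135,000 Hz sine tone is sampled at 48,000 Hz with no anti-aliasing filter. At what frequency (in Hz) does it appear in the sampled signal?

Nyquist = 48,000/2 = 24,000 Hz; 135,000 Hz exceeds it.
Alias = |135,000 − 3×48,000| = |135,000 − 144,000| = 9,000 Hz.

9,000 Hz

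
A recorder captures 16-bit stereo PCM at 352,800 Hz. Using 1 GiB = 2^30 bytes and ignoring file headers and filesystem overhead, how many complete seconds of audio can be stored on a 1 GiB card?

760 seconds

Uncompressed byte rate = 352,800 × 2 × 2 = 1,411,200 bytes/s.
Capacity = 1 × 1,073,741,824 = 1,073,741,824 bytes.
1,073,741,824 / 1,411,200 ≈ 760.87 s → 760 seconds.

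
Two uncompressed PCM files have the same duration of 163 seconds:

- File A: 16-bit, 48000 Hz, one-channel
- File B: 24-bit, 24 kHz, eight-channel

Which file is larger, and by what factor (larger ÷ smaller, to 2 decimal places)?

File B, by a factor of 6.00

File A: 48,000 × 2 × 1 = 96,000 bytes/s.
File B: 24,000 × 3 × 8 = 576,000 bytes/s.
File B is larger; ratio = 93,888,000 / 15,648,000 = 6.00.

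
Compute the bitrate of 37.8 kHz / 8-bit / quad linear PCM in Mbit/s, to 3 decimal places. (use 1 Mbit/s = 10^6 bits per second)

Bit rate = 37,800 × 8 × 4 = 1,209,600 bits/s.
= 1.210 Mbit/s.

1.210 Mbit/s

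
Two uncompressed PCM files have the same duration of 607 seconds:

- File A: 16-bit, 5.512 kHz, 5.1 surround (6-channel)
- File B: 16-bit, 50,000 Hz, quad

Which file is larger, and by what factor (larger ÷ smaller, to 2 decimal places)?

File B, by a factor of 6.05

File A: 5,512 × 2 × 6 = 66,144 bytes/s.
File B: 50,000 × 2 × 4 = 400,000 bytes/s.
File B is larger; ratio = 242,800,000 / 40,149,408 = 6.05.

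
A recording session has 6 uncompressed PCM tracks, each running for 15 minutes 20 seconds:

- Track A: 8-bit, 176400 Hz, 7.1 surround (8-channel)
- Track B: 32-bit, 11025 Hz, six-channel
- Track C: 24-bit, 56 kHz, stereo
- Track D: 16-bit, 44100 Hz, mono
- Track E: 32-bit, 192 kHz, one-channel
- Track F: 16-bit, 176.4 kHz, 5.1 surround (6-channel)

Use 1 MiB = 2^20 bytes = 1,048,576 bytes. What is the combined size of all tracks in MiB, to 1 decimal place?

4373.6 MiB

15 minutes 20 seconds = 920 s.
Track A: 176,400 × 920 × 1 × 8 = 1,298,304,000 bytes.
Track B: 11,025 × 920 × 4 × 6 = 243,432,000 bytes.
Track C: 56,000 × 920 × 3 × 2 = 309,120,000 bytes.
Track D: 44,100 × 920 × 2 × 1 = 81,144,000 bytes.
Track E: 192,000 × 920 × 4 × 1 = 706,560,000 bytes.
Track F: 176,400 × 920 × 2 × 6 = 1,947,456,000 bytes.
Total = 4,586,016,000 bytes = 4373.6 MiB.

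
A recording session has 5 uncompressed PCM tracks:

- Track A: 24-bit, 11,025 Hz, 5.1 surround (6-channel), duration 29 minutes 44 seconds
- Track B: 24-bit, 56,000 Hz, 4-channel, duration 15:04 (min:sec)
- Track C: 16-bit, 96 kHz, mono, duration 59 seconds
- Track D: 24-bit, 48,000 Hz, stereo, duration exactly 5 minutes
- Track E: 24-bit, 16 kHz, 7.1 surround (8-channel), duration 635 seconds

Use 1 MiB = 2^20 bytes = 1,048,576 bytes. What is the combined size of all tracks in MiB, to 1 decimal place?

1242.7 MiB

Track A: 29 minutes 44 seconds = 1,784 s; 11,025 × 1,784 × 3 × 6 = 354,034,800 bytes.
Track B: 15:04 (min:sec) = 904 s; 56,000 × 904 × 3 × 4 = 607,488,000 bytes.
Track C: 96,000 × 59 × 2 × 1 = 11,328,000 bytes.
Track D: exactly 5 minutes = 300 s; 48,000 × 300 × 3 × 2 = 86,400,000 bytes.
Track E: 16,000 × 635 × 3 × 8 = 243,840,000 bytes.
Total = 1,303,090,800 bytes = 1242.7 MiB.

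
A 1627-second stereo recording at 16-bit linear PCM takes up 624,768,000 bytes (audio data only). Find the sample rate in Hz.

96,000 Hz

Bytes = sample_rate × seconds × bytes_per_sample × channels.
sample_rate = 624,768,000 / (1,627 × 2 × 2) = 624,768,000 / 6,508 = 96,000 Hz.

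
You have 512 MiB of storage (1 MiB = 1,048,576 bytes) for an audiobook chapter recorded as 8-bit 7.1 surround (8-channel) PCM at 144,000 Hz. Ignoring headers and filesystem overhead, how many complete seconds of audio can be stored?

466 seconds

Uncompressed byte rate = 144,000 × 1 × 8 = 1,152,000 bytes/s.
Capacity = 512 × 1,048,576 = 536,870,912 bytes.
536,870,912 / 1,152,000 ≈ 466.03 s → 466 seconds.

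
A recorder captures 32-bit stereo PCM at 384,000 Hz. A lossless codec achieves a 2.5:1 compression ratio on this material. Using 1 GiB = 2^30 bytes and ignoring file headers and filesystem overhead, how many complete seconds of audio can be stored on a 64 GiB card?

55,924 seconds

Uncompressed byte rate = 384,000 × 4 × 2 = 3,072,000 bytes/s.
After 2.5:1 compression, effective rate ≈ 1228800 bytes/s.
Capacity = 64 × 1,073,741,824 = 68,719,476,736 bytes.
68,719,476,736 / effective rate ≈ 55924.05 s → 55,924 seconds.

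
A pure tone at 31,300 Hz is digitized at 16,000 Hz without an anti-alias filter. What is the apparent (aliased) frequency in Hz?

Nyquist = 16,000/2 = 8,000 Hz; 31,300 Hz exceeds it.
Alias = |31,300 − 2×16,000| = |31,300 − 32,000| = 700 Hz.

700 Hz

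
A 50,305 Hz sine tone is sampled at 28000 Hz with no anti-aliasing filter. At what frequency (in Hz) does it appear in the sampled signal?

Nyquist = 28,000/2 = 14,000 Hz; 50,305 Hz exceeds it.
Alias = |50,305 − 2×28,000| = |50,305 − 56,000| = 5,695 Hz.

5,695 Hz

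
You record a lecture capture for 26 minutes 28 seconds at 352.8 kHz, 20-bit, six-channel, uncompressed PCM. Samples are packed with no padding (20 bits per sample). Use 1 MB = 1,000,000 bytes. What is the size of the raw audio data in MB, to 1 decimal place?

8403.7 MB

Duration = 26 minutes 28 seconds = 1,588 s.
Bits = 352,800 × 1,588 × 20 × 6 = 67,229,568,000 bits = 8,403,696,000 bytes.
8,403,696,000 / 1,000,000 = 8403.7 MB.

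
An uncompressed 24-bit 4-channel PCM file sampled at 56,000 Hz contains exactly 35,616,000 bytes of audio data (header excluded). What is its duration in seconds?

Byte rate = 56,000 × 3 × 4 = 672,000 bytes/s.
Duration = 35,616,000 / 672,000 = 53 s.

53 seconds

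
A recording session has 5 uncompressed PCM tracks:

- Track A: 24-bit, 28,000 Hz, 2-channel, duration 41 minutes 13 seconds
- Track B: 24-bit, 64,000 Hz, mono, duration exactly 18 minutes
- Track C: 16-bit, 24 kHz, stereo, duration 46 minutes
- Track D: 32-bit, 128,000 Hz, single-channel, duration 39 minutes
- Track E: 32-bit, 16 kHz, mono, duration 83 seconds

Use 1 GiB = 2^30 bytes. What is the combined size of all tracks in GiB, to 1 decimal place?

1.9 GiB

Track A: 41 minutes 13 seconds = 2,473 s; 28,000 × 2,473 × 3 × 2 = 415,464,000 bytes.
Track B: exactly 18 minutes = 1,080 s; 64,000 × 1,080 × 3 × 1 = 207,360,000 bytes.
Track C: 46 minutes = 2,760 s; 24,000 × 2,760 × 2 × 2 = 264,960,000 bytes.
Track D: 39 minutes = 2,340 s; 128,000 × 2,340 × 4 × 1 = 1,198,080,000 bytes.
Track E: 16,000 × 83 × 4 × 1 = 5,312,000 bytes.
Total = 2,091,176,000 bytes = 1.9 GiB.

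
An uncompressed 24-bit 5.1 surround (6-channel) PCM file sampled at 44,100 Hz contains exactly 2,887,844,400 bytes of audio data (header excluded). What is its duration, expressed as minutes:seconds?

Byte rate = 44,100 × 3 × 6 = 793,800 bytes/s.
Duration = 2,887,844,400 / 793,800 = 3,638 s.
3,638 s = 60:38.

60:38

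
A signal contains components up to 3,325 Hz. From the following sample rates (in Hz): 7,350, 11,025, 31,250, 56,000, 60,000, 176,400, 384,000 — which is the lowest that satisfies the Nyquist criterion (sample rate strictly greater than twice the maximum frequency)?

Need sample rate > 2 × 3,325 = 6,650 Hz.
Lowest listed rate above 6,650 Hz is 7,350 Hz.

7,350 Hz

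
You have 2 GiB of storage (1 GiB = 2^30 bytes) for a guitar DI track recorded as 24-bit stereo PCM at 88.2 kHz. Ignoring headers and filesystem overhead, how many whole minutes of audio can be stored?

67 minutes

Uncompressed byte rate = 88,200 × 3 × 2 = 529,200 bytes/s.
Capacity = 2 × 1,073,741,824 = 2,147,483,648 bytes.
2,147,483,648 / 529,200 ≈ 4057.98 s → 67 minutes.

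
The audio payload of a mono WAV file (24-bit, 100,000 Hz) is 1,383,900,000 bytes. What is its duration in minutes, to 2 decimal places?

Byte rate = 100,000 × 3 × 1 = 300,000 bytes/s.
Duration = 1,383,900,000 / 300,000 = 4,613 s.
4,613 s / 60 = 76.88 minutes.

76.88 minutes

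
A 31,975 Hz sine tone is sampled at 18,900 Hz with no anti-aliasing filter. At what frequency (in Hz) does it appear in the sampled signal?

5,825 Hz

Nyquist = 18,900/2 = 9,450 Hz; 31,975 Hz exceeds it.
Alias = |31,975 − 2×18,900| = |31,975 − 37,800| = 5,825 Hz.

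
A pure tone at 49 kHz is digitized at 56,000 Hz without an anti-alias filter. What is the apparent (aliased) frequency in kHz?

Nyquist = 56,000/2 = 28,000 Hz; 49,000 Hz exceeds it.
Alias = |49,000 − 1×56,000| = |49,000 − 56,000| = 7,000 Hz = 7 kHz.

7 kHz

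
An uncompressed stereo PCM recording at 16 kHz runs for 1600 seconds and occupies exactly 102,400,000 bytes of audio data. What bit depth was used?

Bytes per sample = 102,400,000 / (16,000 × 1,600 × 2) = 102,400,000 / 51,200,000 = 2.
Bit depth = 2 × 8 = 16 bits.

16 bits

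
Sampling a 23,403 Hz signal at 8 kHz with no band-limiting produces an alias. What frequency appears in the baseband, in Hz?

597 Hz

Nyquist = 8,000/2 = 4,000 Hz; 23,403 Hz exceeds it.
Alias = |23,403 − 3×8,000| = |23,403 − 24,000| = 597 Hz.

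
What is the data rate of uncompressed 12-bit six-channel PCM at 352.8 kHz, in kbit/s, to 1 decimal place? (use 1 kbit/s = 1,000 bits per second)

25401.6 kbit/s

Bit rate = 352,800 × 12 × 6 = 25,401,600 bits/s.
= 25401.6 kbit/s.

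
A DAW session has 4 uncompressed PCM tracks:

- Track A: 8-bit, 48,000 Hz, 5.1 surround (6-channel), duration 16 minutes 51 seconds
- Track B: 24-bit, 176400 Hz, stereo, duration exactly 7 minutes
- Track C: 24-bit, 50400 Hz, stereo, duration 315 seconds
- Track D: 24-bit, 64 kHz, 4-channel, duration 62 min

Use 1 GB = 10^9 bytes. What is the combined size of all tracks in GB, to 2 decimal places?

3.69 GB

Track A: 16 minutes 51 seconds = 1,011 s; 48,000 × 1,011 × 1 × 6 = 291,168,000 bytes.
Track B: exactly 7 minutes = 420 s; 176,400 × 420 × 3 × 2 = 444,528,000 bytes.
Track C: 50,400 × 315 × 3 × 2 = 95,256,000 bytes.
Track D: 62 min = 3,720 s; 64,000 × 3,720 × 3 × 4 = 2,856,960,000 bytes.
Total = 3,687,912,000 bytes = 3.69 GB.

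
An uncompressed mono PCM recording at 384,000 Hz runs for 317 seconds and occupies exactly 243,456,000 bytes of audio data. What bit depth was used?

16 bits

Bytes per sample = 243,456,000 / (384,000 × 317 × 1) = 243,456,000 / 121,728,000 = 2.
Bit depth = 2 × 8 = 16 bits.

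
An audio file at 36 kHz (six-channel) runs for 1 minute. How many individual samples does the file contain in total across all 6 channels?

1 minute = 60 s.
36,000 × 60 s × 6 ch = 12,960,000 samples.

12,960,000 samples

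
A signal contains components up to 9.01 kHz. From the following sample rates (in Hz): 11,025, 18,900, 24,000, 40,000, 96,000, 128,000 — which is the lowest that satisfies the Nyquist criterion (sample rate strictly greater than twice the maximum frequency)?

Need sample rate > 2 × 9,010 = 18,020 Hz.
Lowest listed rate above 18,020 Hz is 18,900 Hz.

18,900 Hz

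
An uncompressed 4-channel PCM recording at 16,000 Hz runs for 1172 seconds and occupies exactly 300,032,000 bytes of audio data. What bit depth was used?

Bytes per sample = 300,032,000 / (16,000 × 1,172 × 4) = 300,032,000 / 75,008,000 = 4.
Bit depth = 4 × 8 = 32 bits.

32 bits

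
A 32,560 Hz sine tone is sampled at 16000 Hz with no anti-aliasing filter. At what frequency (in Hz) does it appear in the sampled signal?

560 Hz

Nyquist = 16,000/2 = 8,000 Hz; 32,560 Hz exceeds it.
Alias = |32,560 − 2×16,000| = |32,560 − 32,000| = 560 Hz.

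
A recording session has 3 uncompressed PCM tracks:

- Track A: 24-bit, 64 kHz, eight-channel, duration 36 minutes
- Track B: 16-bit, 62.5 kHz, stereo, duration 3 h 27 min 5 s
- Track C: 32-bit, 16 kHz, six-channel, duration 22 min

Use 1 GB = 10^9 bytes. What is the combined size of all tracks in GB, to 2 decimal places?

Track A: 36 minutes = 2,160 s; 64,000 × 2,160 × 3 × 8 = 3,317,760,000 bytes.
Track B: 3 h 27 min 5 s = 12,425 s; 62,500 × 12,425 × 2 × 2 = 3,106,250,000 bytes.
Track C: 22 min = 1,320 s; 16,000 × 1,320 × 4 × 6 = 506,880,000 bytes.
Total = 6,930,890,000 bytes = 6.93 GB.

6.93 GB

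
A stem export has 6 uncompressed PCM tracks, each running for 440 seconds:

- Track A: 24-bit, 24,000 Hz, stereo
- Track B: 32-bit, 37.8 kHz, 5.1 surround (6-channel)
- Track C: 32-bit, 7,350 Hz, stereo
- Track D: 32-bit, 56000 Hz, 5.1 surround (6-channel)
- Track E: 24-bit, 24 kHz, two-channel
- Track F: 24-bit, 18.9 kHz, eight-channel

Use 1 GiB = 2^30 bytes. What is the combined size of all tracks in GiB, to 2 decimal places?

Track A: 24,000 × 440 × 3 × 2 = 63,360,000 bytes.
Track B: 37,800 × 440 × 4 × 6 = 399,168,000 bytes.
Track C: 7,350 × 440 × 4 × 2 = 25,872,000 bytes.
Track D: 56,000 × 440 × 4 × 6 = 591,360,000 bytes.
Track E: 24,000 × 440 × 3 × 2 = 63,360,000 bytes.
Track F: 18,900 × 440 × 3 × 8 = 199,584,000 bytes.
Total = 1,342,704,000 bytes = 1.25 GiB.

1.25 GiB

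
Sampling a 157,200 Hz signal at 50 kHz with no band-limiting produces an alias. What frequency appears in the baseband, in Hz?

Nyquist = 50,000/2 = 25,000 Hz; 157,200 Hz exceeds it.
Alias = |157,200 − 3×50,000| = |157,200 − 150,000| = 7,200 Hz.

7,200 Hz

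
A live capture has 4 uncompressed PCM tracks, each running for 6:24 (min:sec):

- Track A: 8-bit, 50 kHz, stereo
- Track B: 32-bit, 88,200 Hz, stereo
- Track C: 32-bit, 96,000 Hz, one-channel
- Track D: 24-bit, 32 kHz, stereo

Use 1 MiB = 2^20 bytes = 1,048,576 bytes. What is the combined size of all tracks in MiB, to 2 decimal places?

505.96 MiB

6:24 (min:sec) = 384 s.
Track A: 50,000 × 384 × 1 × 2 = 38,400,000 bytes.
Track B: 88,200 × 384 × 4 × 2 = 270,950,400 bytes.
Track C: 96,000 × 384 × 4 × 1 = 147,456,000 bytes.
Track D: 32,000 × 384 × 3 × 2 = 73,728,000 bytes.
Total = 530,534,400 bytes = 505.96 MiB.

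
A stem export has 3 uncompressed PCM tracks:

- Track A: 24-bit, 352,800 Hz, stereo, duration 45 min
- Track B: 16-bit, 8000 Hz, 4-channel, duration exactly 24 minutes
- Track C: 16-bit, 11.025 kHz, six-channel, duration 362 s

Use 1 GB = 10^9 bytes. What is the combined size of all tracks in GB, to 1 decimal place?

5.9 GB

Track A: 45 min = 2,700 s; 352,800 × 2,700 × 3 × 2 = 5,715,360,000 bytes.
Track B: exactly 24 minutes = 1,440 s; 8,000 × 1,440 × 2 × 4 = 92,160,000 bytes.
Track C: 11,025 × 362 × 2 × 6 = 47,892,600 bytes.
Total = 5,855,412,600 bytes = 5.9 GB.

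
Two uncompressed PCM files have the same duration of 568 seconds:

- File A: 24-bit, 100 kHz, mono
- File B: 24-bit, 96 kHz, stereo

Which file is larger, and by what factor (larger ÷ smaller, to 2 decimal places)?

File A: 100,000 × 3 × 1 = 300,000 bytes/s.
File B: 96,000 × 3 × 2 = 576,000 bytes/s.
File B is larger; ratio = 327,168,000 / 170,400,000 = 1.92.

File B, by a factor of 1.92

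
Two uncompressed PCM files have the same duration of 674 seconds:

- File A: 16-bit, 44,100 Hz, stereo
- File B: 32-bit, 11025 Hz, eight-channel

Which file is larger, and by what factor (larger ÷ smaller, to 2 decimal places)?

File A: 44,100 × 2 × 2 = 176,400 bytes/s.
File B: 11,025 × 4 × 8 = 352,800 bytes/s.
File B is larger; ratio = 237,787,200 / 118,893,600 = 2.00.

File B, by a factor of 2.00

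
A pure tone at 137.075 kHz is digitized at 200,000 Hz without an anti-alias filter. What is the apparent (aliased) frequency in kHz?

62.925 kHz

Nyquist = 200,000/2 = 100,000 Hz; 137,075 Hz exceeds it.
Alias = |137,075 − 1×200,000| = |137,075 − 200,000| = 62,925 Hz = 62.925 kHz.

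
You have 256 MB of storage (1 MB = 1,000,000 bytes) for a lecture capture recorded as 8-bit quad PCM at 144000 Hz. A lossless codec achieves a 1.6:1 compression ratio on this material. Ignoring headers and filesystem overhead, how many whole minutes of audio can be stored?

11 minutes

Uncompressed byte rate = 144,000 × 1 × 4 = 576,000 bytes/s.
After 1.6:1 compression, effective rate ≈ 360000 bytes/s.
Capacity = 256 × 1,000,000 = 256,000,000 bytes.
256,000,000 / effective rate ≈ 711.11 s → 11 minutes.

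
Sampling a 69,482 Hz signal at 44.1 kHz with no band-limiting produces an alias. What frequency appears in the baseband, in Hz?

Nyquist = 44,100/2 = 22,050 Hz; 69,482 Hz exceeds it.
Alias = |69,482 − 2×44,100| = |69,482 − 88,200| = 18,718 Hz.

18,718 Hz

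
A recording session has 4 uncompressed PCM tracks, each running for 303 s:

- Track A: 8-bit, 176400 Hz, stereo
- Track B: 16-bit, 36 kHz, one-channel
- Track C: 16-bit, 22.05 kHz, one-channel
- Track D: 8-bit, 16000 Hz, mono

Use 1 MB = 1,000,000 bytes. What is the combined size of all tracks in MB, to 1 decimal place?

Track A: 176,400 × 303 × 1 × 2 = 106,898,400 bytes.
Track B: 36,000 × 303 × 2 × 1 = 21,816,000 bytes.
Track C: 22,050 × 303 × 2 × 1 = 13,362,300 bytes.
Track D: 16,000 × 303 × 1 × 1 = 4,848,000 bytes.
Total = 146,924,700 bytes = 146.9 MB.

146.9 MB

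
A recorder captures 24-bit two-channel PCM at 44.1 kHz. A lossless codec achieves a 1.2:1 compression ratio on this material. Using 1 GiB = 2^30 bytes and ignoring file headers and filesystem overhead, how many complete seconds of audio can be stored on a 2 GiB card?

9,739 seconds

Uncompressed byte rate = 44,100 × 3 × 2 = 264,600 bytes/s.
After 1.2:1 compression, effective rate ≈ 220500 bytes/s.
Capacity = 2 × 1,073,741,824 = 2,147,483,648 bytes.
2,147,483,648 / effective rate ≈ 9739.15 s → 9,739 seconds.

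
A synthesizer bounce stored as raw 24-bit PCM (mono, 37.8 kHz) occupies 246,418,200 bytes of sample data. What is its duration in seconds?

2,173 seconds

Byte rate = 37,800 × 3 × 1 = 113,400 bytes/s.
Duration = 246,418,200 / 113,400 = 2,173 s.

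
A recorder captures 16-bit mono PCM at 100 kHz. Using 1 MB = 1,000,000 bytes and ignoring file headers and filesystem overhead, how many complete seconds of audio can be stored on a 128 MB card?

Uncompressed byte rate = 100,000 × 2 × 1 = 200,000 bytes/s.
Capacity = 128 × 1,000,000 = 128,000,000 bytes.
128,000,000 / 200,000 ≈ 640 s → 640 seconds.

640 seconds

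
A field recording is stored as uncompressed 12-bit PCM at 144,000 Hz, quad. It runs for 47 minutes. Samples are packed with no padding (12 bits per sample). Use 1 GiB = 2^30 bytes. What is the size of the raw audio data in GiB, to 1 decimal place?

2.3 GiB

Duration = 47 minutes = 2,820 s.
Bits = 144,000 × 2,820 × 12 × 4 = 19,491,840,000 bits = 2,436,480,000 bytes.
2,436,480,000 / 1,073,741,824 = 2.3 GiB.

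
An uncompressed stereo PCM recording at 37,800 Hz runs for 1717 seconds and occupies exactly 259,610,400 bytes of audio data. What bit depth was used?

16 bits

Bytes per sample = 259,610,400 / (37,800 × 1,717 × 2) = 259,610,400 / 129,805,200 = 2.
Bit depth = 2 × 8 = 16 bits.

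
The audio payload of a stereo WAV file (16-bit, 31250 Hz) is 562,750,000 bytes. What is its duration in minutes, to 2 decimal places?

75.03 minutes

Byte rate = 31,250 × 2 × 2 = 125,000 bytes/s.
Duration = 562,750,000 / 125,000 = 4,502 s.
4,502 s / 60 = 75.03 minutes.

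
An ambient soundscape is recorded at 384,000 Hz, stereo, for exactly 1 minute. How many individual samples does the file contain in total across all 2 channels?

exactly 1 minute = 60 s.
384,000 × 60 s × 2 ch = 46,080,000 samples.

46,080,000 samples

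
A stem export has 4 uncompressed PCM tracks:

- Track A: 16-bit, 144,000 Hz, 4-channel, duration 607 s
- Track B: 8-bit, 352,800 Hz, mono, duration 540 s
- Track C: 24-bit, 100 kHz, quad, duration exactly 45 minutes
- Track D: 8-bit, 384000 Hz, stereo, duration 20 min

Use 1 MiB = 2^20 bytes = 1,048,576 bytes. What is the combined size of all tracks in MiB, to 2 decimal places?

Track A: 144,000 × 607 × 2 × 4 = 699,264,000 bytes.
Track B: 352,800 × 540 × 1 × 1 = 190,512,000 bytes.
Track C: exactly 45 minutes = 2,700 s; 100,000 × 2,700 × 3 × 4 = 3,240,000,000 bytes.
Track D: 20 min = 1,200 s; 384,000 × 1,200 × 1 × 2 = 921,600,000 bytes.
Total = 5,051,376,000 bytes = 4817.37 MiB.

4817.37 MiB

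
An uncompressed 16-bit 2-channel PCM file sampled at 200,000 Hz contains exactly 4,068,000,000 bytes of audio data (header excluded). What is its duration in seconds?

Byte rate = 200,000 × 2 × 2 = 800,000 bytes/s.
Duration = 4,068,000,000 / 800,000 = 5,085 s.

5,085 seconds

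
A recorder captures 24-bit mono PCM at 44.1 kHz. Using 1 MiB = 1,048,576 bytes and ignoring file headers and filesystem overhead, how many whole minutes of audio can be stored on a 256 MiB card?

Uncompressed byte rate = 44,100 × 3 × 1 = 132,300 bytes/s.
Capacity = 256 × 1,048,576 = 268,435,456 bytes.
268,435,456 / 132,300 ≈ 2028.99 s → 33 minutes.

33 minutes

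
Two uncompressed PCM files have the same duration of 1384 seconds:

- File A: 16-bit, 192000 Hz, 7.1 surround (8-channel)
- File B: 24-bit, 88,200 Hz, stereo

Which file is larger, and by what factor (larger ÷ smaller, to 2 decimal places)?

File A, by a factor of 5.80

File A: 192,000 × 2 × 8 = 3,072,000 bytes/s.
File B: 88,200 × 3 × 2 = 529,200 bytes/s.
File A is larger; ratio = 4,251,648,000 / 732,412,800 = 5.80.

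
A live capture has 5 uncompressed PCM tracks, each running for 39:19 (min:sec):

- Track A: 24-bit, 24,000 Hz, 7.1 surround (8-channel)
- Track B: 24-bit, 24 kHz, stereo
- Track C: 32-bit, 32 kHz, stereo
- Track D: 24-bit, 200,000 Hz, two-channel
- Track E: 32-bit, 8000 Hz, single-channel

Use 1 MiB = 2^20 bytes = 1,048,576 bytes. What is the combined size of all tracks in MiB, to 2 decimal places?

39:19 (min:sec) = 2,359 s.
Track A: 24,000 × 2,359 × 3 × 8 = 1,358,784,000 bytes.
Track B: 24,000 × 2,359 × 3 × 2 = 339,696,000 bytes.
Track C: 32,000 × 2,359 × 4 × 2 = 603,904,000 bytes.
Track D: 200,000 × 2,359 × 3 × 2 = 2,830,800,000 bytes.
Track E: 8,000 × 2,359 × 4 × 1 = 75,488,000 bytes.
Total = 5,208,672,000 bytes = 4967.38 MiB.

4967.38 MiB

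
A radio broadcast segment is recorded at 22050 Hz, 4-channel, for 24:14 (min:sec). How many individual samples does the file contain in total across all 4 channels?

24:14 (min:sec) = 1,454 s.
22,050 × 1,454 s × 4 ch = 128,242,800 samples.

128,242,800 samples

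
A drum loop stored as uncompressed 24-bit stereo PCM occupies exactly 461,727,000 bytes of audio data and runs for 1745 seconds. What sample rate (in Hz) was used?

Bytes = sample_rate × seconds × bytes_per_sample × channels.
sample_rate = 461,727,000 / (1,745 × 3 × 2) = 461,727,000 / 10,470 = 44,100 Hz.

44,100 Hz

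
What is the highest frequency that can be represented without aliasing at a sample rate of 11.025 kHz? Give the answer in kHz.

Nyquist frequency = sample rate / 2 = 11,025 / 2 = 5.5125 kHz.

5.5125 kHz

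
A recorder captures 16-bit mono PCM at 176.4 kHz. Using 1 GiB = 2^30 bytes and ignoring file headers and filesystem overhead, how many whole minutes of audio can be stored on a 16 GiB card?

811 minutes

Uncompressed byte rate = 176,400 × 2 × 1 = 352,800 bytes/s.
Capacity = 16 × 1,073,741,824 = 17,179,869,184 bytes.
17,179,869,184 / 352,800 ≈ 48695.77 s → 811 minutes.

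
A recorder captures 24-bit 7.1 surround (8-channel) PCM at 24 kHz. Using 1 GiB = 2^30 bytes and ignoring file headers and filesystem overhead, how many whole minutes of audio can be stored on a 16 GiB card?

Uncompressed byte rate = 24,000 × 3 × 8 = 576,000 bytes/s.
Capacity = 16 × 1,073,741,824 = 17,179,869,184 bytes.
17,179,869,184 / 576,000 ≈ 29826.16 s → 497 minutes.

497 minutes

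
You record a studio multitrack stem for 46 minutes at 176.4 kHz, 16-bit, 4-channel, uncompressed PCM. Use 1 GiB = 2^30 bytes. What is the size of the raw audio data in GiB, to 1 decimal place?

Duration = 46 minutes = 2,760 s.
Bytes = 176,400 samples/s × 2,760 s × 2 bytes/sample × 4 ch = 3,894,912,000 bytes.
3,894,912,000 / 1,073,741,824 = 3.6 GiB.

3.6 GiB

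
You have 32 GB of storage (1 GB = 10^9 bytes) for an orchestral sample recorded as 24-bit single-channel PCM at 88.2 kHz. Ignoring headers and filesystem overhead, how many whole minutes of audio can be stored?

Uncompressed byte rate = 88,200 × 3 × 1 = 264,600 bytes/s.
Capacity = 32 × 1,000,000,000 = 32,000,000,000 bytes.
32,000,000,000 / 264,600 ≈ 120937.26 s → 2,015 minutes.

2,015 minutes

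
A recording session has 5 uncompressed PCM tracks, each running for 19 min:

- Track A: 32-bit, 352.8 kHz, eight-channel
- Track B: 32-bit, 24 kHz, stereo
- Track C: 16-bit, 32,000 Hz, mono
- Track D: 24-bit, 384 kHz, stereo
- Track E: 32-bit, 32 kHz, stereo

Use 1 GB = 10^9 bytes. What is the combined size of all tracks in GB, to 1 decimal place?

19 min = 1,140 s.
Track A: 352,800 × 1,140 × 4 × 8 = 12,870,144,000 bytes.
Track B: 24,000 × 1,140 × 4 × 2 = 218,880,000 bytes.
Track C: 32,000 × 1,140 × 2 × 1 = 72,960,000 bytes.
Track D: 384,000 × 1,140 × 3 × 2 = 2,626,560,000 bytes.
Track E: 32,000 × 1,140 × 4 × 2 = 291,840,000 bytes.
Total = 16,080,384,000 bytes = 16.1 GB.

16.1 GB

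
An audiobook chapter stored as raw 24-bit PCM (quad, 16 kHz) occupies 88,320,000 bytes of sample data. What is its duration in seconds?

460 seconds

Byte rate = 16,000 × 3 × 4 = 192,000 bytes/s.
Duration = 88,320,000 / 192,000 = 460 s.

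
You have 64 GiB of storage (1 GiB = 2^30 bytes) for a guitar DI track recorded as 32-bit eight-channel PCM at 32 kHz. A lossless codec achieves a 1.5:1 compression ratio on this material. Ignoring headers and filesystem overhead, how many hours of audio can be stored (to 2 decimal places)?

27.96 hours

Uncompressed byte rate = 32,000 × 4 × 8 = 1,024,000 bytes/s.
After 1.5:1 compression, effective rate ≈ 682666.67 bytes/s.
Capacity = 64 × 1,073,741,824 = 68,719,476,736 bytes.
68,719,476,736 / effective rate ≈ 100663.3 s → 27.96 hours.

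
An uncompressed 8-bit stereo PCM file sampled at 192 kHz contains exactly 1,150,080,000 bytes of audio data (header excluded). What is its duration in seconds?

2,995 seconds

Byte rate = 192,000 × 1 × 2 = 384,000 bytes/s.
Duration = 1,150,080,000 / 384,000 = 2,995 s.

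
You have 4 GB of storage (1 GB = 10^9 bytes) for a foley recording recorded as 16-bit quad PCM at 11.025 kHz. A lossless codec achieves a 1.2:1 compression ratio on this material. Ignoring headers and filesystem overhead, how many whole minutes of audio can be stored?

Uncompressed byte rate = 11,025 × 2 × 4 = 88,200 bytes/s.
After 1.2:1 compression, effective rate ≈ 73500 bytes/s.
Capacity = 4 × 1,000,000,000 = 4,000,000,000 bytes.
4,000,000,000 / effective rate ≈ 54421.77 s → 907 minutes.

907 minutes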